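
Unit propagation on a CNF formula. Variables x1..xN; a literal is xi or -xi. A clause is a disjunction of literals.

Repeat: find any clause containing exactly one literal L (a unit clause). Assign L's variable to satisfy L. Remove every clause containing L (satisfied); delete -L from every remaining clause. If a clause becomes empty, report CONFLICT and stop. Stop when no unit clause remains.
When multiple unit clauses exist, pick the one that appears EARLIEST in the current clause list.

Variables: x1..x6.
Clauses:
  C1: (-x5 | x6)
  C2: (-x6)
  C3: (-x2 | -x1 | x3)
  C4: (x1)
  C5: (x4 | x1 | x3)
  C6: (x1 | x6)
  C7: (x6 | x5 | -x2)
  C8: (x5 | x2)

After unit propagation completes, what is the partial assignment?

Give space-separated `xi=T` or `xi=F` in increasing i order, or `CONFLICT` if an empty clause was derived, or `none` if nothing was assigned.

unit clause [-6] forces x6=F; simplify:
  drop 6 from [-5, 6] -> [-5]
  drop 6 from [1, 6] -> [1]
  drop 6 from [6, 5, -2] -> [5, -2]
  satisfied 1 clause(s); 7 remain; assigned so far: [6]
unit clause [-5] forces x5=F; simplify:
  drop 5 from [5, -2] -> [-2]
  drop 5 from [5, 2] -> [2]
  satisfied 1 clause(s); 6 remain; assigned so far: [5, 6]
unit clause [1] forces x1=T; simplify:
  drop -1 from [-2, -1, 3] -> [-2, 3]
  satisfied 3 clause(s); 3 remain; assigned so far: [1, 5, 6]
unit clause [-2] forces x2=F; simplify:
  drop 2 from [2] -> [] (empty!)
  satisfied 2 clause(s); 1 remain; assigned so far: [1, 2, 5, 6]
CONFLICT (empty clause)

Answer: CONFLICT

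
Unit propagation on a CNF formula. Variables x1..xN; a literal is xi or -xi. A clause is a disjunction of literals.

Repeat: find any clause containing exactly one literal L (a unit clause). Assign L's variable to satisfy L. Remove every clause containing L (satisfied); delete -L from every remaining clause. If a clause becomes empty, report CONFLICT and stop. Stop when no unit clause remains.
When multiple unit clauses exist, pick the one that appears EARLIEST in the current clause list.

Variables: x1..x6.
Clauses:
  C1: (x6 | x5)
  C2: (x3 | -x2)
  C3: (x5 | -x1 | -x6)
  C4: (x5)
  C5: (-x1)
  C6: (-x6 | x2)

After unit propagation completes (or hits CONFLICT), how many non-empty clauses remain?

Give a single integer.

Answer: 2

Derivation:
unit clause [5] forces x5=T; simplify:
  satisfied 3 clause(s); 3 remain; assigned so far: [5]
unit clause [-1] forces x1=F; simplify:
  satisfied 1 clause(s); 2 remain; assigned so far: [1, 5]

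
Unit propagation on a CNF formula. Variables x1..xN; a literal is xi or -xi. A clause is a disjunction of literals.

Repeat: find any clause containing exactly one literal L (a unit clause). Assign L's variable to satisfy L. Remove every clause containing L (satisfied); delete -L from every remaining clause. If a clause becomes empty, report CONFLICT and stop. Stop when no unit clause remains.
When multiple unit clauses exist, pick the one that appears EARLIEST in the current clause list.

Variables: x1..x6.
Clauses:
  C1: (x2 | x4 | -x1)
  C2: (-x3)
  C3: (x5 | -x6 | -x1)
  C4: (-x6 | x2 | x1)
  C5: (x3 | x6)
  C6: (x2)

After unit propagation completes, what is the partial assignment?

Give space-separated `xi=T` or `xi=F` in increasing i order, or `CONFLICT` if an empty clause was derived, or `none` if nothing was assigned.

unit clause [-3] forces x3=F; simplify:
  drop 3 from [3, 6] -> [6]
  satisfied 1 clause(s); 5 remain; assigned so far: [3]
unit clause [6] forces x6=T; simplify:
  drop -6 from [5, -6, -1] -> [5, -1]
  drop -6 from [-6, 2, 1] -> [2, 1]
  satisfied 1 clause(s); 4 remain; assigned so far: [3, 6]
unit clause [2] forces x2=T; simplify:
  satisfied 3 clause(s); 1 remain; assigned so far: [2, 3, 6]

Answer: x2=T x3=F x6=T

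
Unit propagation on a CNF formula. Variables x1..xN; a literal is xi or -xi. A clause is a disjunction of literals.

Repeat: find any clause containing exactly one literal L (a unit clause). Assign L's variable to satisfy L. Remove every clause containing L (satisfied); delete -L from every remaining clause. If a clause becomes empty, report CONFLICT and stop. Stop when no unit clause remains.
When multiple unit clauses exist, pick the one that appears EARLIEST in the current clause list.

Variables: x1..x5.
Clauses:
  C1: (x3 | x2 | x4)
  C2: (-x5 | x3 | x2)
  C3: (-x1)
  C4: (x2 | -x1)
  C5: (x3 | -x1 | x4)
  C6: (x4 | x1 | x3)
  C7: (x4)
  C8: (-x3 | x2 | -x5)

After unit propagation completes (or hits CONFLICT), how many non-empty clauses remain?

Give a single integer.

Answer: 2

Derivation:
unit clause [-1] forces x1=F; simplify:
  drop 1 from [4, 1, 3] -> [4, 3]
  satisfied 3 clause(s); 5 remain; assigned so far: [1]
unit clause [4] forces x4=T; simplify:
  satisfied 3 clause(s); 2 remain; assigned so far: [1, 4]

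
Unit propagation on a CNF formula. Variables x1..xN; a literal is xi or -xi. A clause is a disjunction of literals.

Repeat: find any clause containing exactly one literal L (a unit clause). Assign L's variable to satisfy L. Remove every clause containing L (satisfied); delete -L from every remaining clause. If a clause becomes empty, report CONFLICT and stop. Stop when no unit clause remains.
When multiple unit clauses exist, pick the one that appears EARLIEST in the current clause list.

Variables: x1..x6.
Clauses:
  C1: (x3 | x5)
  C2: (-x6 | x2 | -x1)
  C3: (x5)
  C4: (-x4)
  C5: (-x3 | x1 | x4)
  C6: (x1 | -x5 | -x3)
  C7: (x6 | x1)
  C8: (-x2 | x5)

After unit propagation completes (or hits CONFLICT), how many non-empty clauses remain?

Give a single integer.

unit clause [5] forces x5=T; simplify:
  drop -5 from [1, -5, -3] -> [1, -3]
  satisfied 3 clause(s); 5 remain; assigned so far: [5]
unit clause [-4] forces x4=F; simplify:
  drop 4 from [-3, 1, 4] -> [-3, 1]
  satisfied 1 clause(s); 4 remain; assigned so far: [4, 5]

Answer: 4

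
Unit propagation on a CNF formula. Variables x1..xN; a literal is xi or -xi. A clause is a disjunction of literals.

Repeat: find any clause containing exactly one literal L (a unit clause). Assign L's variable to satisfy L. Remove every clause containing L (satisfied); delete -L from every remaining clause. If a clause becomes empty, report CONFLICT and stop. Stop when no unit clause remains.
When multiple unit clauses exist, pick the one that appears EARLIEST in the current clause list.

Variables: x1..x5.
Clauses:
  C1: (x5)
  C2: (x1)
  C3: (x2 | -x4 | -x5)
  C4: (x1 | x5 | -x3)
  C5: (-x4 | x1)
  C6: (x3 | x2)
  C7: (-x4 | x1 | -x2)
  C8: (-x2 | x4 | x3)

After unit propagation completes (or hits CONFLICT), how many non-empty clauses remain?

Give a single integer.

Answer: 3

Derivation:
unit clause [5] forces x5=T; simplify:
  drop -5 from [2, -4, -5] -> [2, -4]
  satisfied 2 clause(s); 6 remain; assigned so far: [5]
unit clause [1] forces x1=T; simplify:
  satisfied 3 clause(s); 3 remain; assigned so far: [1, 5]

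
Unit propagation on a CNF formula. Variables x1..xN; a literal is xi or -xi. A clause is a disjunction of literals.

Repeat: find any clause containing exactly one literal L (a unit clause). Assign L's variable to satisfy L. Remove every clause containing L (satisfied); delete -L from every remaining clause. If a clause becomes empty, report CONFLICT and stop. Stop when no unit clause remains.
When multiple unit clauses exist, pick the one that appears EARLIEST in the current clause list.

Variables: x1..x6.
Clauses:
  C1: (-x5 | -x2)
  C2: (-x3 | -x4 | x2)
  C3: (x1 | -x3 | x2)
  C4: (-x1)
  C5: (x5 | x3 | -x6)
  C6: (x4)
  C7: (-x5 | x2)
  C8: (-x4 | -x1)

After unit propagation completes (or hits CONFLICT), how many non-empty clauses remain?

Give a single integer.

Answer: 5

Derivation:
unit clause [-1] forces x1=F; simplify:
  drop 1 from [1, -3, 2] -> [-3, 2]
  satisfied 2 clause(s); 6 remain; assigned so far: [1]
unit clause [4] forces x4=T; simplify:
  drop -4 from [-3, -4, 2] -> [-3, 2]
  satisfied 1 clause(s); 5 remain; assigned so far: [1, 4]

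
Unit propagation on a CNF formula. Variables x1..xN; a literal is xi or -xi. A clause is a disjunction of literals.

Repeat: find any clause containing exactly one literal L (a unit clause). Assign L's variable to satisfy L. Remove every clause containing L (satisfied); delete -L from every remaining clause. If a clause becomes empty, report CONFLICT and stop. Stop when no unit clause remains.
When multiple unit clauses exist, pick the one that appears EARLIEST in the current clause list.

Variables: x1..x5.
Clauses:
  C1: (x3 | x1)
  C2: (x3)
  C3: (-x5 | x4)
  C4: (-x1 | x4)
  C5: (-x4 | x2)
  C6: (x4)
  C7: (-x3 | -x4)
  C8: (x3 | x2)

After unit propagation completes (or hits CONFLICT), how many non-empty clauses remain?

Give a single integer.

unit clause [3] forces x3=T; simplify:
  drop -3 from [-3, -4] -> [-4]
  satisfied 3 clause(s); 5 remain; assigned so far: [3]
unit clause [4] forces x4=T; simplify:
  drop -4 from [-4, 2] -> [2]
  drop -4 from [-4] -> [] (empty!)
  satisfied 3 clause(s); 2 remain; assigned so far: [3, 4]
CONFLICT (empty clause)

Answer: 1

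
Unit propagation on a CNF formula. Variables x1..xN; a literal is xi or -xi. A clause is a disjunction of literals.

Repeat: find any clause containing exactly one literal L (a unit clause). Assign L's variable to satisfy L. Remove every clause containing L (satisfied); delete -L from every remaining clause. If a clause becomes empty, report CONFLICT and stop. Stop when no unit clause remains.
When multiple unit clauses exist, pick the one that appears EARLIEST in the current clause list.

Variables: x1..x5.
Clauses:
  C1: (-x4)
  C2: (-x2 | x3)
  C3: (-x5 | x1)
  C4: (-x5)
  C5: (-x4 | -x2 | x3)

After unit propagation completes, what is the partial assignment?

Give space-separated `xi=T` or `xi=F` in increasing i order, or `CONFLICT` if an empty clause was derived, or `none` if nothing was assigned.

Answer: x4=F x5=F

Derivation:
unit clause [-4] forces x4=F; simplify:
  satisfied 2 clause(s); 3 remain; assigned so far: [4]
unit clause [-5] forces x5=F; simplify:
  satisfied 2 clause(s); 1 remain; assigned so far: [4, 5]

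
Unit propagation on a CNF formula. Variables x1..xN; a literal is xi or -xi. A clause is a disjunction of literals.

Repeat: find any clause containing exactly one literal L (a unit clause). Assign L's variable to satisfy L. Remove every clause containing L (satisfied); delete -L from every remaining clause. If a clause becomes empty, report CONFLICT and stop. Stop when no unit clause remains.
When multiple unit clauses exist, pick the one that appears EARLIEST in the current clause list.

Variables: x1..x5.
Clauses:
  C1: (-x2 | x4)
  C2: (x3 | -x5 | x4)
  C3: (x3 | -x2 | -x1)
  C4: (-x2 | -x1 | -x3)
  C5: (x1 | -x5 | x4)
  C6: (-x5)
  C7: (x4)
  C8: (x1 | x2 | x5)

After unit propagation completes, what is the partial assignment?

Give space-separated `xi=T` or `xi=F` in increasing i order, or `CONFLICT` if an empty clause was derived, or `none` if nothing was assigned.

unit clause [-5] forces x5=F; simplify:
  drop 5 from [1, 2, 5] -> [1, 2]
  satisfied 3 clause(s); 5 remain; assigned so far: [5]
unit clause [4] forces x4=T; simplify:
  satisfied 2 clause(s); 3 remain; assigned so far: [4, 5]

Answer: x4=T x5=F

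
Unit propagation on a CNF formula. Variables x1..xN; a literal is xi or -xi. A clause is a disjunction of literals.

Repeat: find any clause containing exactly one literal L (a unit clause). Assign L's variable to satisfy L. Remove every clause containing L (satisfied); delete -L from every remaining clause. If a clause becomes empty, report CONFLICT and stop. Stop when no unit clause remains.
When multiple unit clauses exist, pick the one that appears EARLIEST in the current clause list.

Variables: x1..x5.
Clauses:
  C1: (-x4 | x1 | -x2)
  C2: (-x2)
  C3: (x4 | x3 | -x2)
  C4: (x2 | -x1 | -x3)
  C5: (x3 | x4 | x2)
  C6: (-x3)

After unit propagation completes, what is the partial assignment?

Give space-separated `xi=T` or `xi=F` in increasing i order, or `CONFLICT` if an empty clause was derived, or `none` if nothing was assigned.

unit clause [-2] forces x2=F; simplify:
  drop 2 from [2, -1, -3] -> [-1, -3]
  drop 2 from [3, 4, 2] -> [3, 4]
  satisfied 3 clause(s); 3 remain; assigned so far: [2]
unit clause [-3] forces x3=F; simplify:
  drop 3 from [3, 4] -> [4]
  satisfied 2 clause(s); 1 remain; assigned so far: [2, 3]
unit clause [4] forces x4=T; simplify:
  satisfied 1 clause(s); 0 remain; assigned so far: [2, 3, 4]

Answer: x2=F x3=F x4=T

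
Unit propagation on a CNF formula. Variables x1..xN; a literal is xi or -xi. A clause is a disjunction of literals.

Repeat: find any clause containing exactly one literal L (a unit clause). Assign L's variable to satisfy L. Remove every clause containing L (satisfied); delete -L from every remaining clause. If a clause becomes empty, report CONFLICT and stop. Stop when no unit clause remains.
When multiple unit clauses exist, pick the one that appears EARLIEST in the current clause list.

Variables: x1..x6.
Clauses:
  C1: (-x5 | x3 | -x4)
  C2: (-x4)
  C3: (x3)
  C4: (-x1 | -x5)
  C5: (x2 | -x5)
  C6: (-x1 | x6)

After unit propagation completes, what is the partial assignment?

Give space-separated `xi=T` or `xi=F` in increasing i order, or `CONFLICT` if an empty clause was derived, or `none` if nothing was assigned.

Answer: x3=T x4=F

Derivation:
unit clause [-4] forces x4=F; simplify:
  satisfied 2 clause(s); 4 remain; assigned so far: [4]
unit clause [3] forces x3=T; simplify:
  satisfied 1 clause(s); 3 remain; assigned so far: [3, 4]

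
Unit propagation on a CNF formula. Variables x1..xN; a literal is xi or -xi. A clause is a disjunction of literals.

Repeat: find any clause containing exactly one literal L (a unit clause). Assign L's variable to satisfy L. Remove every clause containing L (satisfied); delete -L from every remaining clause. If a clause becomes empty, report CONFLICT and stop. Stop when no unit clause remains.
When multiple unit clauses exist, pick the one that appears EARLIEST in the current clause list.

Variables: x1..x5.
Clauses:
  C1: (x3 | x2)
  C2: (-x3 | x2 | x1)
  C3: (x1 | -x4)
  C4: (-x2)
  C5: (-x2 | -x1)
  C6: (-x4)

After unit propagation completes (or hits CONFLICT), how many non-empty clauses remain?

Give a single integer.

Answer: 0

Derivation:
unit clause [-2] forces x2=F; simplify:
  drop 2 from [3, 2] -> [3]
  drop 2 from [-3, 2, 1] -> [-3, 1]
  satisfied 2 clause(s); 4 remain; assigned so far: [2]
unit clause [3] forces x3=T; simplify:
  drop -3 from [-3, 1] -> [1]
  satisfied 1 clause(s); 3 remain; assigned so far: [2, 3]
unit clause [1] forces x1=T; simplify:
  satisfied 2 clause(s); 1 remain; assigned so far: [1, 2, 3]
unit clause [-4] forces x4=F; simplify:
  satisfied 1 clause(s); 0 remain; assigned so far: [1, 2, 3, 4]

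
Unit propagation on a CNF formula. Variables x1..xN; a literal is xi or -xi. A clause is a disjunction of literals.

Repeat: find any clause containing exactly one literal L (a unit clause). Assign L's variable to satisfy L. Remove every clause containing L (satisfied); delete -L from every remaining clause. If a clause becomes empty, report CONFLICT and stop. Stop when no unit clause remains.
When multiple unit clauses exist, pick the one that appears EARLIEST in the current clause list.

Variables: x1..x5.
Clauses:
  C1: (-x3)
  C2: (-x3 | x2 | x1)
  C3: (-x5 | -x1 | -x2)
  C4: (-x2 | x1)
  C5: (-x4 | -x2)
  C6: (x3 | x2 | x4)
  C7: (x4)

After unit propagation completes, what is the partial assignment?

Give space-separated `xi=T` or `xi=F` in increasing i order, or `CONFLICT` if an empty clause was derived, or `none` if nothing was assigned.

unit clause [-3] forces x3=F; simplify:
  drop 3 from [3, 2, 4] -> [2, 4]
  satisfied 2 clause(s); 5 remain; assigned so far: [3]
unit clause [4] forces x4=T; simplify:
  drop -4 from [-4, -2] -> [-2]
  satisfied 2 clause(s); 3 remain; assigned so far: [3, 4]
unit clause [-2] forces x2=F; simplify:
  satisfied 3 clause(s); 0 remain; assigned so far: [2, 3, 4]

Answer: x2=F x3=F x4=T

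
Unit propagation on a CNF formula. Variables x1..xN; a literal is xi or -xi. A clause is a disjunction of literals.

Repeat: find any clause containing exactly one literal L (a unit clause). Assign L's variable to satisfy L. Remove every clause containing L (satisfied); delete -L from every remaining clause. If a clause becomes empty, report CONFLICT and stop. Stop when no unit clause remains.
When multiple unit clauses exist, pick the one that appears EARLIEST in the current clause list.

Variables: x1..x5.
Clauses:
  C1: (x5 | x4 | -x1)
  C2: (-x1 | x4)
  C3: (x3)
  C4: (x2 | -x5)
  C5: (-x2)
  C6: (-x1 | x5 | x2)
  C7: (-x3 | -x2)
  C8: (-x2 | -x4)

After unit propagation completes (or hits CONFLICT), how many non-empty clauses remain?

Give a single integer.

unit clause [3] forces x3=T; simplify:
  drop -3 from [-3, -2] -> [-2]
  satisfied 1 clause(s); 7 remain; assigned so far: [3]
unit clause [-2] forces x2=F; simplify:
  drop 2 from [2, -5] -> [-5]
  drop 2 from [-1, 5, 2] -> [-1, 5]
  satisfied 3 clause(s); 4 remain; assigned so far: [2, 3]
unit clause [-5] forces x5=F; simplify:
  drop 5 from [5, 4, -1] -> [4, -1]
  drop 5 from [-1, 5] -> [-1]
  satisfied 1 clause(s); 3 remain; assigned so far: [2, 3, 5]
unit clause [-1] forces x1=F; simplify:
  satisfied 3 clause(s); 0 remain; assigned so far: [1, 2, 3, 5]

Answer: 0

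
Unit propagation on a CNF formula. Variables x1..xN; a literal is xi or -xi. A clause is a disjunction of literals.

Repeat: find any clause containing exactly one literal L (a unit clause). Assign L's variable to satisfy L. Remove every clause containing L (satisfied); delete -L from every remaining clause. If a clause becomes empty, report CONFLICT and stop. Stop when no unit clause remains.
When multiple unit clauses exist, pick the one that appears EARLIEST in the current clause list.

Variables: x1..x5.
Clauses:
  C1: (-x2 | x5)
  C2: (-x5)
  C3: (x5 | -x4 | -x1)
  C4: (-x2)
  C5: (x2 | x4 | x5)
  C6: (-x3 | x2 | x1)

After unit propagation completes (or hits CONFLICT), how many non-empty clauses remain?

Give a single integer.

unit clause [-5] forces x5=F; simplify:
  drop 5 from [-2, 5] -> [-2]
  drop 5 from [5, -4, -1] -> [-4, -1]
  drop 5 from [2, 4, 5] -> [2, 4]
  satisfied 1 clause(s); 5 remain; assigned so far: [5]
unit clause [-2] forces x2=F; simplify:
  drop 2 from [2, 4] -> [4]
  drop 2 from [-3, 2, 1] -> [-3, 1]
  satisfied 2 clause(s); 3 remain; assigned so far: [2, 5]
unit clause [4] forces x4=T; simplify:
  drop -4 from [-4, -1] -> [-1]
  satisfied 1 clause(s); 2 remain; assigned so far: [2, 4, 5]
unit clause [-1] forces x1=F; simplify:
  drop 1 from [-3, 1] -> [-3]
  satisfied 1 clause(s); 1 remain; assigned so far: [1, 2, 4, 5]
unit clause [-3] forces x3=F; simplify:
  satisfied 1 clause(s); 0 remain; assigned so far: [1, 2, 3, 4, 5]

Answer: 0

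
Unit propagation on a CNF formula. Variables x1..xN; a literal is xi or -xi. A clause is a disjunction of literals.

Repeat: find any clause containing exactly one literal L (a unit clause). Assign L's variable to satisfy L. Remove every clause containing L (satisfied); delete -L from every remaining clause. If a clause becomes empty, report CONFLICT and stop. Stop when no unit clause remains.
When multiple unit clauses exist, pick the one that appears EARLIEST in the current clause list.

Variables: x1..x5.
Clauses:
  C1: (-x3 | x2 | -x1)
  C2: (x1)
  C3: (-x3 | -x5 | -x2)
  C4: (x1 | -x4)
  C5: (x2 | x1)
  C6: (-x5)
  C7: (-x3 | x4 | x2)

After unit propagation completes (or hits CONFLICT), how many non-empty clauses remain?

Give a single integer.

unit clause [1] forces x1=T; simplify:
  drop -1 from [-3, 2, -1] -> [-3, 2]
  satisfied 3 clause(s); 4 remain; assigned so far: [1]
unit clause [-5] forces x5=F; simplify:
  satisfied 2 clause(s); 2 remain; assigned so far: [1, 5]

Answer: 2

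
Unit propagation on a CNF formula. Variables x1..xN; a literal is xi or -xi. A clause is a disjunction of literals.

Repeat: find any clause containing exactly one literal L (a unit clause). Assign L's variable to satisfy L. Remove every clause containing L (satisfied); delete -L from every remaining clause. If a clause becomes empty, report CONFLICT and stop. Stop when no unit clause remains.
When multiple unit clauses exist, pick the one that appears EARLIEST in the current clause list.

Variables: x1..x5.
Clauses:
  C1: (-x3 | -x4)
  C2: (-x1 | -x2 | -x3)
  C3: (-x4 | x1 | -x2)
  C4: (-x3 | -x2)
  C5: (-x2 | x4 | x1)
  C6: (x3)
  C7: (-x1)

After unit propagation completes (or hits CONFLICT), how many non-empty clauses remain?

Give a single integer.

unit clause [3] forces x3=T; simplify:
  drop -3 from [-3, -4] -> [-4]
  drop -3 from [-1, -2, -3] -> [-1, -2]
  drop -3 from [-3, -2] -> [-2]
  satisfied 1 clause(s); 6 remain; assigned so far: [3]
unit clause [-4] forces x4=F; simplify:
  drop 4 from [-2, 4, 1] -> [-2, 1]
  satisfied 2 clause(s); 4 remain; assigned so far: [3, 4]
unit clause [-2] forces x2=F; simplify:
  satisfied 3 clause(s); 1 remain; assigned so far: [2, 3, 4]
unit clause [-1] forces x1=F; simplify:
  satisfied 1 clause(s); 0 remain; assigned so far: [1, 2, 3, 4]

Answer: 0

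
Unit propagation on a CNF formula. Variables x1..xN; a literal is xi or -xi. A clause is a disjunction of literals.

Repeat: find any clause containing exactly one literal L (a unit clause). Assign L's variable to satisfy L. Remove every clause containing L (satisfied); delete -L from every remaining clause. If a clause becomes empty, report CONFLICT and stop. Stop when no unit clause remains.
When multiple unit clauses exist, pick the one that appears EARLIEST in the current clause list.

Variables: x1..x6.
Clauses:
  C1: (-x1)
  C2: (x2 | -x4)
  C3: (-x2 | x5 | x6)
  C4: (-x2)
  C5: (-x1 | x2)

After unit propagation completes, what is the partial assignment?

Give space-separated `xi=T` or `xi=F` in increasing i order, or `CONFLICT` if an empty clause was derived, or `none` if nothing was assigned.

Answer: x1=F x2=F x4=F

Derivation:
unit clause [-1] forces x1=F; simplify:
  satisfied 2 clause(s); 3 remain; assigned so far: [1]
unit clause [-2] forces x2=F; simplify:
  drop 2 from [2, -4] -> [-4]
  satisfied 2 clause(s); 1 remain; assigned so far: [1, 2]
unit clause [-4] forces x4=F; simplify:
  satisfied 1 clause(s); 0 remain; assigned so far: [1, 2, 4]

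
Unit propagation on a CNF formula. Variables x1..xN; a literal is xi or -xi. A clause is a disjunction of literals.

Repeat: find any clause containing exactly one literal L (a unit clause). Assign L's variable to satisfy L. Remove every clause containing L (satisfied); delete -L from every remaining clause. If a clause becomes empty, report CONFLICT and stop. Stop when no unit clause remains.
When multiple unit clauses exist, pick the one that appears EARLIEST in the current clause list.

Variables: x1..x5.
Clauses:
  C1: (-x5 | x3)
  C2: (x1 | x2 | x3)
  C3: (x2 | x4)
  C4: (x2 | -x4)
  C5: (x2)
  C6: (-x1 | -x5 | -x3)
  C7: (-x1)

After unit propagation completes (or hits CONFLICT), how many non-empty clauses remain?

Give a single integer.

unit clause [2] forces x2=T; simplify:
  satisfied 4 clause(s); 3 remain; assigned so far: [2]
unit clause [-1] forces x1=F; simplify:
  satisfied 2 clause(s); 1 remain; assigned so far: [1, 2]

Answer: 1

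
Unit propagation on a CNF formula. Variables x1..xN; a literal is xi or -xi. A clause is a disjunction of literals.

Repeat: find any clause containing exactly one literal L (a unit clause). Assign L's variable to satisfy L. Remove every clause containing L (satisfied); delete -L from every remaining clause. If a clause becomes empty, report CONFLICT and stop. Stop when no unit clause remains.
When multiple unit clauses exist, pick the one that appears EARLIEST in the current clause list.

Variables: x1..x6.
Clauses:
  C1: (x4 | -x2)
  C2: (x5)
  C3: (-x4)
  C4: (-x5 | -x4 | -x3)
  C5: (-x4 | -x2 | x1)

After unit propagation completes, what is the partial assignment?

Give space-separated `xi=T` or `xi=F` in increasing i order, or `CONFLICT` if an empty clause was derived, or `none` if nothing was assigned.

Answer: x2=F x4=F x5=T

Derivation:
unit clause [5] forces x5=T; simplify:
  drop -5 from [-5, -4, -3] -> [-4, -3]
  satisfied 1 clause(s); 4 remain; assigned so far: [5]
unit clause [-4] forces x4=F; simplify:
  drop 4 from [4, -2] -> [-2]
  satisfied 3 clause(s); 1 remain; assigned so far: [4, 5]
unit clause [-2] forces x2=F; simplify:
  satisfied 1 clause(s); 0 remain; assigned so far: [2, 4, 5]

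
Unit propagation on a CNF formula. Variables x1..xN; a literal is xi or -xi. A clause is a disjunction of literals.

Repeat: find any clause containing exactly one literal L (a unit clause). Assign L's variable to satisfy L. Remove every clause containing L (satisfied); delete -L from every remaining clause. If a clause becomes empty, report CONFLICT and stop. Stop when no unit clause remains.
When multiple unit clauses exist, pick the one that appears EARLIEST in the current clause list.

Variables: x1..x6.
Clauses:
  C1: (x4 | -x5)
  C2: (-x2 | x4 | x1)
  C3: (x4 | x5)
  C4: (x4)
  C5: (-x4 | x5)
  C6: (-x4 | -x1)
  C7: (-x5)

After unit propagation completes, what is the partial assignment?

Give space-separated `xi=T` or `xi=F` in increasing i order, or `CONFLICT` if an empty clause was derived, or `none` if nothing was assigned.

unit clause [4] forces x4=T; simplify:
  drop -4 from [-4, 5] -> [5]
  drop -4 from [-4, -1] -> [-1]
  satisfied 4 clause(s); 3 remain; assigned so far: [4]
unit clause [5] forces x5=T; simplify:
  drop -5 from [-5] -> [] (empty!)
  satisfied 1 clause(s); 2 remain; assigned so far: [4, 5]
CONFLICT (empty clause)

Answer: CONFLICT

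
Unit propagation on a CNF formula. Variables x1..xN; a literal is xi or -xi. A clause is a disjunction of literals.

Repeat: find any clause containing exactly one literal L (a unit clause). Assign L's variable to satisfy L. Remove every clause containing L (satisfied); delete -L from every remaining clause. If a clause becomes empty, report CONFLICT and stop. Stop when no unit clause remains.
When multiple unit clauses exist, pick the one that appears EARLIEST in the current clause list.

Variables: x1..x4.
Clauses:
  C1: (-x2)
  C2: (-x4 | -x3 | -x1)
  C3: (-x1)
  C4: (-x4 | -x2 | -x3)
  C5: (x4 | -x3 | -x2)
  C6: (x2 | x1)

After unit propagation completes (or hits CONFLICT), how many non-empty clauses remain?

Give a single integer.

unit clause [-2] forces x2=F; simplify:
  drop 2 from [2, 1] -> [1]
  satisfied 3 clause(s); 3 remain; assigned so far: [2]
unit clause [-1] forces x1=F; simplify:
  drop 1 from [1] -> [] (empty!)
  satisfied 2 clause(s); 1 remain; assigned so far: [1, 2]
CONFLICT (empty clause)

Answer: 0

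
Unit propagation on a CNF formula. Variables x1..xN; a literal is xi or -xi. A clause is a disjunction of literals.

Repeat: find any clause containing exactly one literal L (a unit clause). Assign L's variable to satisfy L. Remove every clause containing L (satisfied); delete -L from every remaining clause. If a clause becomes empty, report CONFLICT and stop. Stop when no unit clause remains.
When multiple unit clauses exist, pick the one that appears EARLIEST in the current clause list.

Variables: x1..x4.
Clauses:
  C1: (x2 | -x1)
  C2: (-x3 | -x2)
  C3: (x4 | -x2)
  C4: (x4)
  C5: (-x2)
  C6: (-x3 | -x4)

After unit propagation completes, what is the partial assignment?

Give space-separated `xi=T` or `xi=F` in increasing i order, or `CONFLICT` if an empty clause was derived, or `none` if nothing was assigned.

Answer: x1=F x2=F x3=F x4=T

Derivation:
unit clause [4] forces x4=T; simplify:
  drop -4 from [-3, -4] -> [-3]
  satisfied 2 clause(s); 4 remain; assigned so far: [4]
unit clause [-2] forces x2=F; simplify:
  drop 2 from [2, -1] -> [-1]
  satisfied 2 clause(s); 2 remain; assigned so far: [2, 4]
unit clause [-1] forces x1=F; simplify:
  satisfied 1 clause(s); 1 remain; assigned so far: [1, 2, 4]
unit clause [-3] forces x3=F; simplify:
  satisfied 1 clause(s); 0 remain; assigned so far: [1, 2, 3, 4]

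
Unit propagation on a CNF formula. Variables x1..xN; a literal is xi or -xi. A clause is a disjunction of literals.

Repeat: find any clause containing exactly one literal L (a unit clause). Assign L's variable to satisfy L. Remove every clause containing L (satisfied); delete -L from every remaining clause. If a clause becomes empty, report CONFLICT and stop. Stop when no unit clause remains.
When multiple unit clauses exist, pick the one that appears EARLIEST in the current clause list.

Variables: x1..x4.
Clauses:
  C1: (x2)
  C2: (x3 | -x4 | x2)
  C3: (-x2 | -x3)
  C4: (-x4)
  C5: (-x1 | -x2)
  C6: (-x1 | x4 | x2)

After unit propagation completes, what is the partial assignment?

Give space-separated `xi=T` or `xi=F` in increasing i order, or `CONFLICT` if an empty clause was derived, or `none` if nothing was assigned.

unit clause [2] forces x2=T; simplify:
  drop -2 from [-2, -3] -> [-3]
  drop -2 from [-1, -2] -> [-1]
  satisfied 3 clause(s); 3 remain; assigned so far: [2]
unit clause [-3] forces x3=F; simplify:
  satisfied 1 clause(s); 2 remain; assigned so far: [2, 3]
unit clause [-4] forces x4=F; simplify:
  satisfied 1 clause(s); 1 remain; assigned so far: [2, 3, 4]
unit clause [-1] forces x1=F; simplify:
  satisfied 1 clause(s); 0 remain; assigned so far: [1, 2, 3, 4]

Answer: x1=F x2=T x3=F x4=F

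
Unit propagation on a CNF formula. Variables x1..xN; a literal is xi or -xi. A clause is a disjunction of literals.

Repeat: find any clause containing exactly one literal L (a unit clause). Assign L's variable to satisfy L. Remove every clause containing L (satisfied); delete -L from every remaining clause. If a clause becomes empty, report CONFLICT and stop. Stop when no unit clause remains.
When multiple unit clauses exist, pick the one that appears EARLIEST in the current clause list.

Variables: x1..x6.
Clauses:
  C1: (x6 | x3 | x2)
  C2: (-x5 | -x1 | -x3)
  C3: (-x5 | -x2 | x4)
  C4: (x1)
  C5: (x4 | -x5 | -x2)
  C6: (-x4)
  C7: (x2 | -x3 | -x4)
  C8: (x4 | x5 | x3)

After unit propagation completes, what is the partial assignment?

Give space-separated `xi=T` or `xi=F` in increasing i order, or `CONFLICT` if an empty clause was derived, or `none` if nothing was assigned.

Answer: x1=T x4=F

Derivation:
unit clause [1] forces x1=T; simplify:
  drop -1 from [-5, -1, -3] -> [-5, -3]
  satisfied 1 clause(s); 7 remain; assigned so far: [1]
unit clause [-4] forces x4=F; simplify:
  drop 4 from [-5, -2, 4] -> [-5, -2]
  drop 4 from [4, -5, -2] -> [-5, -2]
  drop 4 from [4, 5, 3] -> [5, 3]
  satisfied 2 clause(s); 5 remain; assigned so far: [1, 4]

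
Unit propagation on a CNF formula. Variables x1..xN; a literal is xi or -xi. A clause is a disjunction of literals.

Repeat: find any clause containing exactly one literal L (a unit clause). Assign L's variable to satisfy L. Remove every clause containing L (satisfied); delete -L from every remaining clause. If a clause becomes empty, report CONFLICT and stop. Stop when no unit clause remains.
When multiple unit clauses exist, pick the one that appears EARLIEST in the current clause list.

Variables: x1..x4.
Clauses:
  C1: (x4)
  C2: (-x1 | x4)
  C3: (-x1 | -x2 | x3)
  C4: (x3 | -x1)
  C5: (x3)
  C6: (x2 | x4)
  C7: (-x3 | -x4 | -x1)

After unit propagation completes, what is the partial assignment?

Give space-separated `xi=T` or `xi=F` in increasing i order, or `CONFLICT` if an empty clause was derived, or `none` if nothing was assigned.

Answer: x1=F x3=T x4=T

Derivation:
unit clause [4] forces x4=T; simplify:
  drop -4 from [-3, -4, -1] -> [-3, -1]
  satisfied 3 clause(s); 4 remain; assigned so far: [4]
unit clause [3] forces x3=T; simplify:
  drop -3 from [-3, -1] -> [-1]
  satisfied 3 clause(s); 1 remain; assigned so far: [3, 4]
unit clause [-1] forces x1=F; simplify:
  satisfied 1 clause(s); 0 remain; assigned so far: [1, 3, 4]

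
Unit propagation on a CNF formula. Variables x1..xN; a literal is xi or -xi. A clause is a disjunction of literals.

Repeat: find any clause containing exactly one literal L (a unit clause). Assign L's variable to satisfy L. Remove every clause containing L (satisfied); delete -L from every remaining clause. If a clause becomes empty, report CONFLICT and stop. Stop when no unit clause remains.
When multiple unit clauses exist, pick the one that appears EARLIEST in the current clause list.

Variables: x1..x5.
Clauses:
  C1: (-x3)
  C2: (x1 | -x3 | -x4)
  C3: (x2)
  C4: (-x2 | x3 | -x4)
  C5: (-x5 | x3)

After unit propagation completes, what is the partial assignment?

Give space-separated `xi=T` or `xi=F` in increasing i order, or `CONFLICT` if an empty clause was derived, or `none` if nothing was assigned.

unit clause [-3] forces x3=F; simplify:
  drop 3 from [-2, 3, -4] -> [-2, -4]
  drop 3 from [-5, 3] -> [-5]
  satisfied 2 clause(s); 3 remain; assigned so far: [3]
unit clause [2] forces x2=T; simplify:
  drop -2 from [-2, -4] -> [-4]
  satisfied 1 clause(s); 2 remain; assigned so far: [2, 3]
unit clause [-4] forces x4=F; simplify:
  satisfied 1 clause(s); 1 remain; assigned so far: [2, 3, 4]
unit clause [-5] forces x5=F; simplify:
  satisfied 1 clause(s); 0 remain; assigned so far: [2, 3, 4, 5]

Answer: x2=T x3=F x4=F x5=F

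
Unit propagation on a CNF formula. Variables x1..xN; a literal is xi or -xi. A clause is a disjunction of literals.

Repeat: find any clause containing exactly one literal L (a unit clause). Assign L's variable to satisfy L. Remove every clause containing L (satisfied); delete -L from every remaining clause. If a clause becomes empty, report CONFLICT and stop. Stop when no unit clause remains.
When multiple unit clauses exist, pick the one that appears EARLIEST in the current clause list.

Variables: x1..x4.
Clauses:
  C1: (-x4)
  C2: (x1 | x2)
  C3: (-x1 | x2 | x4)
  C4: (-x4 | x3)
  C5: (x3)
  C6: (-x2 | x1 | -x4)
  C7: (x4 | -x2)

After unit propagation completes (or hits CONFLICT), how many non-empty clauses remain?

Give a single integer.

unit clause [-4] forces x4=F; simplify:
  drop 4 from [-1, 2, 4] -> [-1, 2]
  drop 4 from [4, -2] -> [-2]
  satisfied 3 clause(s); 4 remain; assigned so far: [4]
unit clause [3] forces x3=T; simplify:
  satisfied 1 clause(s); 3 remain; assigned so far: [3, 4]
unit clause [-2] forces x2=F; simplify:
  drop 2 from [1, 2] -> [1]
  drop 2 from [-1, 2] -> [-1]
  satisfied 1 clause(s); 2 remain; assigned so far: [2, 3, 4]
unit clause [1] forces x1=T; simplify:
  drop -1 from [-1] -> [] (empty!)
  satisfied 1 clause(s); 1 remain; assigned so far: [1, 2, 3, 4]
CONFLICT (empty clause)

Answer: 0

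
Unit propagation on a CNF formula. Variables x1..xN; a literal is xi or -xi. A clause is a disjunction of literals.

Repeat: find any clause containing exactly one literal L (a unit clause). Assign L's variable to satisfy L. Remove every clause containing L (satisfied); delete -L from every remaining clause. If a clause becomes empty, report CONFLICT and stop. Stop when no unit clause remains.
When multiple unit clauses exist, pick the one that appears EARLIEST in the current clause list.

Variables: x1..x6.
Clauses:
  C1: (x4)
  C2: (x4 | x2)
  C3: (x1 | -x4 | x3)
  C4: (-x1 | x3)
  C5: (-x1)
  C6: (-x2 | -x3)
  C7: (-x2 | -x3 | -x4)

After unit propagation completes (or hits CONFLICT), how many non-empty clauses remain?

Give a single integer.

unit clause [4] forces x4=T; simplify:
  drop -4 from [1, -4, 3] -> [1, 3]
  drop -4 from [-2, -3, -4] -> [-2, -3]
  satisfied 2 clause(s); 5 remain; assigned so far: [4]
unit clause [-1] forces x1=F; simplify:
  drop 1 from [1, 3] -> [3]
  satisfied 2 clause(s); 3 remain; assigned so far: [1, 4]
unit clause [3] forces x3=T; simplify:
  drop -3 from [-2, -3] -> [-2]
  drop -3 from [-2, -3] -> [-2]
  satisfied 1 clause(s); 2 remain; assigned so far: [1, 3, 4]
unit clause [-2] forces x2=F; simplify:
  satisfied 2 clause(s); 0 remain; assigned so far: [1, 2, 3, 4]

Answer: 0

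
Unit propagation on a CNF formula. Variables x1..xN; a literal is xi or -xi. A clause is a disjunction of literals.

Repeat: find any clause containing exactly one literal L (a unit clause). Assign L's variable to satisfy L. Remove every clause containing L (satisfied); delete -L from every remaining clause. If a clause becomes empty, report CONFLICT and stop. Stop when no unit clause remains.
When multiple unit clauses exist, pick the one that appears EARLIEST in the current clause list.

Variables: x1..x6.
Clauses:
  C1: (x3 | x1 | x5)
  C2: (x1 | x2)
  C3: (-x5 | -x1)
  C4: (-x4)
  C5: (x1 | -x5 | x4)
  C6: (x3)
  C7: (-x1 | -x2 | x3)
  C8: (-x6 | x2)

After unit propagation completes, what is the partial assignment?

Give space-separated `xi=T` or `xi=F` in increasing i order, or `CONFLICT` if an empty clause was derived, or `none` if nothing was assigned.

Answer: x3=T x4=F

Derivation:
unit clause [-4] forces x4=F; simplify:
  drop 4 from [1, -5, 4] -> [1, -5]
  satisfied 1 clause(s); 7 remain; assigned so far: [4]
unit clause [3] forces x3=T; simplify:
  satisfied 3 clause(s); 4 remain; assigned so far: [3, 4]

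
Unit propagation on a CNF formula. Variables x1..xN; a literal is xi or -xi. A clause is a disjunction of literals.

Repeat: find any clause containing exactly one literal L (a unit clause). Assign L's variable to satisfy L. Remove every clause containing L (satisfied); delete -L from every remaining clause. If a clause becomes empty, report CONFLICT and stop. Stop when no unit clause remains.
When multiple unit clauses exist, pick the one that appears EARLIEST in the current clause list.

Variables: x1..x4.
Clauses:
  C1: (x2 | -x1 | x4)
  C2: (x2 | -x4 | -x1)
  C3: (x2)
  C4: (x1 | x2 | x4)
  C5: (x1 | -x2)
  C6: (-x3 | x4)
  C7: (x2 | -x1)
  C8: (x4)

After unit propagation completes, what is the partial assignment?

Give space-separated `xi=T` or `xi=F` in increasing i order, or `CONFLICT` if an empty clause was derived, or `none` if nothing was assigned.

unit clause [2] forces x2=T; simplify:
  drop -2 from [1, -2] -> [1]
  satisfied 5 clause(s); 3 remain; assigned so far: [2]
unit clause [1] forces x1=T; simplify:
  satisfied 1 clause(s); 2 remain; assigned so far: [1, 2]
unit clause [4] forces x4=T; simplify:
  satisfied 2 clause(s); 0 remain; assigned so far: [1, 2, 4]

Answer: x1=T x2=T x4=T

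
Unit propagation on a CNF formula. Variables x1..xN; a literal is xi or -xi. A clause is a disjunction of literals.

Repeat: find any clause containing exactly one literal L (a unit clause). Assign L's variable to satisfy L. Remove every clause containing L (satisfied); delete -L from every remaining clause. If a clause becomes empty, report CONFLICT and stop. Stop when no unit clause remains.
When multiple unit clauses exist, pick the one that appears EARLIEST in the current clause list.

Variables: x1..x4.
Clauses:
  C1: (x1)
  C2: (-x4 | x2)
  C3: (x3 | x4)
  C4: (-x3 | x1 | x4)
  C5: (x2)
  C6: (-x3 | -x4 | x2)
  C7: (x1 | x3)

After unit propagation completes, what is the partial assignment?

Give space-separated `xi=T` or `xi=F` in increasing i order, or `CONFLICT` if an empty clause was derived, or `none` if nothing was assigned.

Answer: x1=T x2=T

Derivation:
unit clause [1] forces x1=T; simplify:
  satisfied 3 clause(s); 4 remain; assigned so far: [1]
unit clause [2] forces x2=T; simplify:
  satisfied 3 clause(s); 1 remain; assigned so far: [1, 2]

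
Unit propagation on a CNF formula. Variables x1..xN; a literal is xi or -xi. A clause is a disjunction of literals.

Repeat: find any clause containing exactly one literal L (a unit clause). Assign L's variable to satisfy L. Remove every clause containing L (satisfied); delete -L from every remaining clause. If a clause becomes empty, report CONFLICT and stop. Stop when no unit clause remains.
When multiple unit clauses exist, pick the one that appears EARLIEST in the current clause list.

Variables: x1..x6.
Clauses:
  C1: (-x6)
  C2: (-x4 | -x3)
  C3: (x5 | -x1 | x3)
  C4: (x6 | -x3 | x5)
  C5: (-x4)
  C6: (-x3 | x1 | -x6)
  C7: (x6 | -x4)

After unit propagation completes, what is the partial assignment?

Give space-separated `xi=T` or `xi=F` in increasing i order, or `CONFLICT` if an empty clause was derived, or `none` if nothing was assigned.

Answer: x4=F x6=F

Derivation:
unit clause [-6] forces x6=F; simplify:
  drop 6 from [6, -3, 5] -> [-3, 5]
  drop 6 from [6, -4] -> [-4]
  satisfied 2 clause(s); 5 remain; assigned so far: [6]
unit clause [-4] forces x4=F; simplify:
  satisfied 3 clause(s); 2 remain; assigned so far: [4, 6]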